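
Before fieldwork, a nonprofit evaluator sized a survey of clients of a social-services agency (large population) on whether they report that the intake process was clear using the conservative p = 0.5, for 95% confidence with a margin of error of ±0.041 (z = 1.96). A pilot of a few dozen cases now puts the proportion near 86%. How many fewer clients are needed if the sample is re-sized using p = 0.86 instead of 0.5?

296

Conservative (p = 0.5): n = 1.96² × 0.25 / 0.041² ≈ 571.33 → 572.
Using p = 0.86: p(1−p) = 0.1204, so n = 1.96² × 0.1204 / 0.041² ≈ 275.15 → 276.
Reduction: 572 − 276 = 296.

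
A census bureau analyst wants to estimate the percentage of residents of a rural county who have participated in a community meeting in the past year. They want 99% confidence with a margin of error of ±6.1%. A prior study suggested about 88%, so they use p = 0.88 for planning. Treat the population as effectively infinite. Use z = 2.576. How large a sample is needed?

189

With p = 0.88, p(1−p) = 0.1056.
n = z²·p(1−p)/E² = 2.576² × 0.1056 / 0.061² = 6.6358 × 0.1056 / 0.003721 ≈ 188.32.
Rounding up gives n = 189.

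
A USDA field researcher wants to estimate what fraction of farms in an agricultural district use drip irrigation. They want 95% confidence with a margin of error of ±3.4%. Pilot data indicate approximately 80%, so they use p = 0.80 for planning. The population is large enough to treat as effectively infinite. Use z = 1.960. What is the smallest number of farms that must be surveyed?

532

With p = 0.80, p(1−p) = 0.1600.
n = z²·p(1−p)/E² = 1.960² × 0.1600 / 0.034² = 3.8416 × 0.1600 / 0.001156 ≈ 531.71.
Rounding up gives n = 532.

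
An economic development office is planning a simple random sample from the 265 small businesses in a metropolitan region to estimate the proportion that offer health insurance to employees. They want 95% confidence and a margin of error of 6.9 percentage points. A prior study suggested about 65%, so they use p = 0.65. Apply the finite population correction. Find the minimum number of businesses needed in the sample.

For 95% confidence, z = 1.960.
Unadjusted: n₀ = 1.960² × 0.65 × 0.35 / 0.069² ≈ 183.57, so n₀ = 184.
Finite population correction with N = 265: n = n₀ / (1 + (n₀−1)/N) = 184 / (1 + 183/265) = 184 / 1.6906 ≈ 108.84.
Rounding up, n = 109.

109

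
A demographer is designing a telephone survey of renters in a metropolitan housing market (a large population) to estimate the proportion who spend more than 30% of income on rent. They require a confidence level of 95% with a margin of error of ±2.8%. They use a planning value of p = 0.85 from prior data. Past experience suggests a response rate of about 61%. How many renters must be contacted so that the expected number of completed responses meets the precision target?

For 95% confidence, z = 1.96.
Completed interviews needed: n₀ = 1.96² × 0.1275 / 0.028² ≈ 624.75 → 625.
At a 61% response rate, contacts needed = 625 / 0.61 ≈ 1024.59 → 1025.

1025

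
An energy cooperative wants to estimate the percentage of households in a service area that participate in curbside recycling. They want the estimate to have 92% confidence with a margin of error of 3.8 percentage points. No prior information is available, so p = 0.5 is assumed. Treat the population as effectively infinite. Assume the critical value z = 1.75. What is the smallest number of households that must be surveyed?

531

With p = 0.5, p(1−p) = 0.25.
n = z²·p(1−p)/E² = 1.75² × 0.2500 / 0.038² = 3.0625 × 0.2500 / 0.001444 ≈ 530.21.
Rounding up gives n = 531.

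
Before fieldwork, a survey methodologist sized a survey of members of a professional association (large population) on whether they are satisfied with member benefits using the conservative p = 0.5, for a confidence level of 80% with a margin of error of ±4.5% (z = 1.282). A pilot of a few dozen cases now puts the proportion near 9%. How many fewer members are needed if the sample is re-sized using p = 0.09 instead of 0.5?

Conservative (p = 0.5): n = 1.282² × 0.25 / 0.045² ≈ 202.90 → 203.
Using p = 0.09: p(1−p) = 0.0819, so n = 1.282² × 0.0819 / 0.045² ≈ 66.47 → 67.
Reduction: 203 − 67 = 136.

136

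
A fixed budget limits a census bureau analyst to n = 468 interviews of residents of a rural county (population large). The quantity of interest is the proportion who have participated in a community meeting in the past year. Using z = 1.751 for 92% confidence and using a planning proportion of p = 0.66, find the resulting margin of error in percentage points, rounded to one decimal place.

3.8

SE(p̂) = √[p(1−p)/n] = √[0.2244/468] = 0.02190.
E = z × SE = 1.751 × 0.02190 = 0.03834, or 3.8 percentage points.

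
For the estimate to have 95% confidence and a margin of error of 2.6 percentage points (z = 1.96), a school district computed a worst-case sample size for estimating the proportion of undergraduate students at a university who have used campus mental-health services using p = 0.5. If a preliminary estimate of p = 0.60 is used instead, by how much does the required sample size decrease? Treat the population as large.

Conservative (p = 0.5): n = 1.96² × 0.25 / 0.026² ≈ 1420.71 → 1421.
Using p = 0.60: p(1−p) = 0.2400, so n = 1.96² × 0.2400 / 0.026² ≈ 1363.88 → 1364.
Reduction: 1421 − 1364 = 57.

57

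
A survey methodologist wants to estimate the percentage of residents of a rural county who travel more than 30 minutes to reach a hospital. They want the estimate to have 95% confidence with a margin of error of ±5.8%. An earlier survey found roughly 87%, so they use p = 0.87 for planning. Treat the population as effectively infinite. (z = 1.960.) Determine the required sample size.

With p = 0.87, p(1−p) = 0.1131.
n = z²·p(1−p)/E² = 1.960² × 0.1131 / 0.058² = 3.8416 × 0.1131 / 0.003364 ≈ 129.16.
Rounding up gives n = 130.

130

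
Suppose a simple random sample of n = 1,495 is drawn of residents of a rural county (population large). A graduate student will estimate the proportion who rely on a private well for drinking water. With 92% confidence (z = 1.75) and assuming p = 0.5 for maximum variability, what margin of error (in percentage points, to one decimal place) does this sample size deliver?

SE(p̂) = √[p(1−p)/n] = √[0.2500/1495] = 0.01293.
E = z × SE = 1.75 × 0.01293 = 0.02263, or 2.3 percentage points.

2.3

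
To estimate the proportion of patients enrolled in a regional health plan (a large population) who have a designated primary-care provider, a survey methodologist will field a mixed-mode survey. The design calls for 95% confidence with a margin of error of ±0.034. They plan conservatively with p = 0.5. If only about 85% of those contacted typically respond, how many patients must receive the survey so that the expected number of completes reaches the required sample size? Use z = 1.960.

978

Completed interviews needed: n₀ = 1.960² × 0.2500 / 0.034² ≈ 830.80 → 831.
At an 85% response rate, contacts needed = 831 / 0.85 ≈ 977.65 → 978.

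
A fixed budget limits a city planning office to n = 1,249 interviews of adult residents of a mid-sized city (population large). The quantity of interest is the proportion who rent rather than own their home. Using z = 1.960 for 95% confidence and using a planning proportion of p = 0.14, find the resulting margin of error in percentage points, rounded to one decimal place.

1.9

SE(p̂) = √[p(1−p)/n] = √[0.1204/1249] = 0.00982.
E = z × SE = 1.960 × 0.00982 = 0.01924, or 1.9 percentage points.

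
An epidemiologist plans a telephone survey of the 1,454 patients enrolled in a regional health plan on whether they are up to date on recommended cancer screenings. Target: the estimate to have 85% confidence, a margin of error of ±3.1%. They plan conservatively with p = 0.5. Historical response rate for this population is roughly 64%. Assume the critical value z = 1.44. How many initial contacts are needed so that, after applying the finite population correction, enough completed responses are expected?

616

Completed interviews needed (unadjusted): n₀ = 1.44² × 0.2500 / 0.031² ≈ 539.44 → 540.
FPC for N = 1,454: n = 540 / (1 + 539/1454) = 540 / 1.3707 ≈ 393.96 → 394.
At a 64% response rate, contacts needed = 394 / 0.64 ≈ 615.62 → 616.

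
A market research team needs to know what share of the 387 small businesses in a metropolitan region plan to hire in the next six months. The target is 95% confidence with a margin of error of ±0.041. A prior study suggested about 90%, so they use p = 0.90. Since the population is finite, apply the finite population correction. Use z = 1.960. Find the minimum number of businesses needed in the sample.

135

Unadjusted: n₀ = 1.960² × 0.90 × 0.10 / 0.041² ≈ 205.68, so n₀ = 206.
Finite population correction with N = 387: n = n₀ / (1 + (n₀−1)/N) = 206 / (1 + 205/387) = 206 / 1.5297 ≈ 134.67.
Rounding up, n = 135.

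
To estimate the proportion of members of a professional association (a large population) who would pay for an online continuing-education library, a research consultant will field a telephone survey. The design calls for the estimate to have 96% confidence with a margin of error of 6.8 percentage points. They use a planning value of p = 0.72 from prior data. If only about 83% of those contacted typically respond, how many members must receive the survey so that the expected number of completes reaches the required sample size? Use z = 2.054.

Completed interviews needed: n₀ = 2.054² × 0.2016 / 0.068² ≈ 183.94 → 184.
At an 83% response rate, contacts needed = 184 / 0.83 ≈ 221.69 → 222.

222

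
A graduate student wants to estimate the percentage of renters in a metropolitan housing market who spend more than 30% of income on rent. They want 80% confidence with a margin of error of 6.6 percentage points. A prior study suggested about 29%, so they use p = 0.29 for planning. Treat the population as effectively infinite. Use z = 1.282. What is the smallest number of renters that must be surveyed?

With p = 0.29, p(1−p) = 0.2059.
n = z²·p(1−p)/E² = 1.282² × 0.2059 / 0.066² = 1.6435 × 0.2059 / 0.004356 ≈ 77.69.
Rounding up gives n = 78.

78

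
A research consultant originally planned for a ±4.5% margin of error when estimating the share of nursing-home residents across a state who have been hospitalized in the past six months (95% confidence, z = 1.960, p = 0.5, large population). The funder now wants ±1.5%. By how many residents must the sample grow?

At ±4.5%: n = 1.960² × 0.2500 / 0.045² ≈ 474.27 → 475.
At ±1.5%: n = 1.960² × 0.2500 / 0.015² ≈ 4268.44 → 4269.
Additional respondents: 4269 − 475 = 3794.

3794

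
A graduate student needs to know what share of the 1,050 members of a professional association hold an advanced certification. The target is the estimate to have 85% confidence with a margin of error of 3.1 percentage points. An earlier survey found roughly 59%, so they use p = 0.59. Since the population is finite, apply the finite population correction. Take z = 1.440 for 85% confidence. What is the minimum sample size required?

349

Unadjusted: n₀ = 1.440² × 0.59 × 0.41 / 0.031² ≈ 521.96, so n₀ = 522.
Finite population correction with N = 1,050: n = n₀ / (1 + (n₀−1)/N) = 522 / (1 + 521/1050) = 522 / 1.4962 ≈ 348.89.
Rounding up, n = 349.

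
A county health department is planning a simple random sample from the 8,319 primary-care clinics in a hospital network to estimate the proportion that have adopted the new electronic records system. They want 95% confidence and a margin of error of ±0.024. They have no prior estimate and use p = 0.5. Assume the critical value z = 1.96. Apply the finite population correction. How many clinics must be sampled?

Unadjusted: n₀ = 1.96² × 0.50 × 0.50 / 0.024² ≈ 1667.36, so n₀ = 1668.
Finite population correction with N = 8,319: n = n₀ / (1 + (n₀−1)/N) = 1668 / (1 + 1667/8319) = 1668 / 1.2004 ≈ 1389.55.
Rounding up, n = 1390.

1390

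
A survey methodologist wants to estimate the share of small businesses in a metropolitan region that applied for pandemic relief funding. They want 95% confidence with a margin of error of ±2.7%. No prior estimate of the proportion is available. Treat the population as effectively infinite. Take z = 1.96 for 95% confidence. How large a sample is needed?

With no prior estimate, use p = 0.5, giving p(1−p) = 0.25.
n = z²·p(1−p)/E² = 1.96² × 0.2500 / 0.027² = 3.8416 × 0.2500 / 0.000729 ≈ 1317.42.
Rounding up gives n = 1318.

1318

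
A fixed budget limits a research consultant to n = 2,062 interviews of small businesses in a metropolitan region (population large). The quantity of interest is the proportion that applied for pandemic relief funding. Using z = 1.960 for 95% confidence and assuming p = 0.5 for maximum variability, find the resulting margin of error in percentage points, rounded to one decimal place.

SE(p̂) = √[p(1−p)/n] = √[0.2500/2062] = 0.01101.
E = z × SE = 1.960 × 0.01101 = 0.02158, or 2.2 percentage points.

2.2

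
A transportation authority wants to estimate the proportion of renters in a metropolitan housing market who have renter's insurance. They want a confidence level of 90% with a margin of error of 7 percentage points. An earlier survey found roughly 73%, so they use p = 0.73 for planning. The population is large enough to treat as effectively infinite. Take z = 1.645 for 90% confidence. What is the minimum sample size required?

With p = 0.73, p(1−p) = 0.1971.
n = z²·p(1−p)/E² = 1.645² × 0.1971 / 0.070² = 2.7060 × 0.1971 / 0.004900 ≈ 108.85.
Rounding up gives n = 109.

109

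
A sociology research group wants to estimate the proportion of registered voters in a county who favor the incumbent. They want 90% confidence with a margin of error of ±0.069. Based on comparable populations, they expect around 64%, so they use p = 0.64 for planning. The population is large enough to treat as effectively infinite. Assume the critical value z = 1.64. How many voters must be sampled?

With p = 0.64, p(1−p) = 0.2304.
n = z²·p(1−p)/E² = 1.64² × 0.2304 / 0.069² = 2.6896 × 0.2304 / 0.004761 ≈ 130.16.
Rounding up gives n = 131.

131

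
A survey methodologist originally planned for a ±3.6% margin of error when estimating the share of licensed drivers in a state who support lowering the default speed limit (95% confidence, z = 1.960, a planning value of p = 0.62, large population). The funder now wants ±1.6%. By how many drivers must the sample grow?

At ±3.6%: n = 1.960² × 0.2356 / 0.036² ≈ 698.36 → 699.
At ±1.6%: n = 1.960² × 0.2356 / 0.016² ≈ 3535.47 → 3536.
Additional respondents: 3536 − 699 = 2837.

2837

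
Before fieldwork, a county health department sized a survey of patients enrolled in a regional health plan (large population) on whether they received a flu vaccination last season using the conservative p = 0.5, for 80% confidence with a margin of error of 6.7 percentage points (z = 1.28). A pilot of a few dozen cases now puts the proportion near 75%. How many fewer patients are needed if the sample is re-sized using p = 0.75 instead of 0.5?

23

Conservative (p = 0.5): n = 1.28² × 0.25 / 0.067² ≈ 91.25 → 92.
Using p = 0.75: p(1−p) = 0.1875, so n = 1.28² × 0.1875 / 0.067² ≈ 68.43 → 69.
Reduction: 92 − 69 = 23.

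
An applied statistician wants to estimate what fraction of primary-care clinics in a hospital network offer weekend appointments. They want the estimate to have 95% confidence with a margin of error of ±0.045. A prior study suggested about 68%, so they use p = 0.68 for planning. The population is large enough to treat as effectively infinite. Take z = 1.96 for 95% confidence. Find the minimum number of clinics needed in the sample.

With p = 0.68, p(1−p) = 0.2176.
n = z²·p(1−p)/E² = 1.96² × 0.2176 / 0.045² = 3.8416 × 0.2176 / 0.002025 ≈ 412.81.
Rounding up gives n = 413.

413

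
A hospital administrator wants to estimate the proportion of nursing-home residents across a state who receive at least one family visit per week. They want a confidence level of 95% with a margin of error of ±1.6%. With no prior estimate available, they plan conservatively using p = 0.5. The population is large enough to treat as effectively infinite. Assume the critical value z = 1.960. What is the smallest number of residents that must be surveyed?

3752

With p = 0.5, p(1−p) = 0.25.
n = z²·p(1−p)/E² = 1.960² × 0.2500 / 0.016² = 3.8416 × 0.2500 / 0.000256 ≈ 3751.56.
Rounding up gives n = 3752.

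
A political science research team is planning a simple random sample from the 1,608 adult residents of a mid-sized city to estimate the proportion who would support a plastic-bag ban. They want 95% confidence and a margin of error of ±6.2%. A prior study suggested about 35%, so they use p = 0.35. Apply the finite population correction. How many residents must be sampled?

For 95% confidence, z = 1.960.
Unadjusted: n₀ = 1.960² × 0.35 × 0.65 / 0.062² ≈ 227.36, so n₀ = 228.
Finite population correction with N = 1,608: n = n₀ / (1 + (n₀−1)/N) = 228 / (1 + 227/1608) = 228 / 1.1412 ≈ 199.80.
Rounding up, n = 200.

200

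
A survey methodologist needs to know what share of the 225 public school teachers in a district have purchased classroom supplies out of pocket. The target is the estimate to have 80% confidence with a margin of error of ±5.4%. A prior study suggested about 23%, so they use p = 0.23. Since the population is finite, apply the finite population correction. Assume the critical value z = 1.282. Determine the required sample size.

Unadjusted: n₀ = 1.282² × 0.23 × 0.77 / 0.054² ≈ 99.82, so n₀ = 100.
Finite population correction with N = 225: n = n₀ / (1 + (n₀−1)/N) = 100 / (1 + 99/225) = 100 / 1.4400 ≈ 69.44.
Rounding up, n = 70.

70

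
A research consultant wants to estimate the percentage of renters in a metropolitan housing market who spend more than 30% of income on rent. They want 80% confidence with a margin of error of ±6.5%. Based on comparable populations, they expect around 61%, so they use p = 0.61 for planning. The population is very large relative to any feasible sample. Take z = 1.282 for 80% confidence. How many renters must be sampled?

93

With p = 0.61, p(1−p) = 0.2379.
n = z²·p(1−p)/E² = 1.282² × 0.2379 / 0.065² = 1.6435 × 0.2379 / 0.004225 ≈ 92.54.
Rounding up gives n = 93.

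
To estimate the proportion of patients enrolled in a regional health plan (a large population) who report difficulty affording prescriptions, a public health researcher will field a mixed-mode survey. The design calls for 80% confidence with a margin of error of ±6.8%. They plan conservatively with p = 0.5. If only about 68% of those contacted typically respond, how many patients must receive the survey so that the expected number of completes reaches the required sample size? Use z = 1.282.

Completed interviews needed: n₀ = 1.282² × 0.2500 / 0.068² ≈ 88.86 → 89.
At a 68% response rate, contacts needed = 89 / 0.68 ≈ 130.88 → 131.

131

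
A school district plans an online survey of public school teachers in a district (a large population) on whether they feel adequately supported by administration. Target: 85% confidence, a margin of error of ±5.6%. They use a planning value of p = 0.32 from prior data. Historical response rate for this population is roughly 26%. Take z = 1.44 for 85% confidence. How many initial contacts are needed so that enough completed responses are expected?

554

Completed interviews needed: n₀ = 1.44² × 0.2176 / 0.056² ≈ 143.88 → 144.
At a 26% response rate, contacts needed = 144 / 0.26 ≈ 553.85 → 554.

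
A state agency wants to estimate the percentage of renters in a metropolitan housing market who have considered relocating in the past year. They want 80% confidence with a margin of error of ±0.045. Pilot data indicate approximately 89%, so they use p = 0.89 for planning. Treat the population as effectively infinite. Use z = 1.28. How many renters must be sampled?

80

With p = 0.89, p(1−p) = 0.0979.
n = z²·p(1−p)/E² = 1.28² × 0.0979 / 0.045² = 1.6384 × 0.0979 / 0.002025 ≈ 79.21.
Rounding up gives n = 80.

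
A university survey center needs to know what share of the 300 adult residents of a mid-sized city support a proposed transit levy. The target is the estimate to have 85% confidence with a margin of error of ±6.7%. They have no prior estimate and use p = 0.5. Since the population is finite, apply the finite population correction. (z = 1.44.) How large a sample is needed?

Unadjusted: n₀ = 1.44² × 0.50 × 0.50 / 0.067² ≈ 115.48, so n₀ = 116.
Finite population correction with N = 300: n = n₀ / (1 + (n₀−1)/N) = 116 / (1 + 115/300) = 116 / 1.3833 ≈ 83.86.
Rounding up, n = 84.

84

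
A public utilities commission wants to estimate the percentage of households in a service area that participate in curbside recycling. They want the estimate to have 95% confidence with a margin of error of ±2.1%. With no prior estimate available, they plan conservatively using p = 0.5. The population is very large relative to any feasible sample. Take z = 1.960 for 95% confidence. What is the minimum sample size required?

2178

With p = 0.5, p(1−p) = 0.25.
n = z²·p(1−p)/E² = 1.960² × 0.2500 / 0.021² = 3.8416 × 0.2500 / 0.000441 ≈ 2177.78.
Rounding up gives n = 2178.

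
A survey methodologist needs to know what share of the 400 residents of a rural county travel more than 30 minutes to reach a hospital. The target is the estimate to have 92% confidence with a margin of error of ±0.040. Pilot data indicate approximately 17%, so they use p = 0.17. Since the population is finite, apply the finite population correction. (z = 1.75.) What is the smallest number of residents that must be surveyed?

162

Unadjusted: n₀ = 1.75² × 0.17 × 0.83 / 0.040² ≈ 270.07, so n₀ = 271.
Finite population correction with N = 400: n = n₀ / (1 + (n₀−1)/N) = 271 / (1 + 270/400) = 271 / 1.6750 ≈ 161.79.
Rounding up, n = 162.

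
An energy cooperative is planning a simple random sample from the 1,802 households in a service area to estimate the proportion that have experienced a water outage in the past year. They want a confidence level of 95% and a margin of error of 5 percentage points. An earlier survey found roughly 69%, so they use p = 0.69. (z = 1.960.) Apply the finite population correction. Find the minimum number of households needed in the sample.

Unadjusted: n₀ = 1.960² × 0.69 × 0.31 / 0.050² ≈ 328.69, so n₀ = 329.
Finite population correction with N = 1,802: n = n₀ / (1 + (n₀−1)/N) = 329 / (1 + 328/1802) = 329 / 1.1820 ≈ 278.34.
Rounding up, n = 279.

279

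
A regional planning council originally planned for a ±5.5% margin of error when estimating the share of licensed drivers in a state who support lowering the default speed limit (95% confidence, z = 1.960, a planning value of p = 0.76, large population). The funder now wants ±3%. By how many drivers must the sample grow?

547

At ±5.5%: n = 1.960² × 0.1824 / 0.055² ≈ 231.64 → 232.
At ±3%: n = 1.960² × 0.1824 / 0.030² ≈ 778.56 → 779.
Additional respondents: 779 − 232 = 547.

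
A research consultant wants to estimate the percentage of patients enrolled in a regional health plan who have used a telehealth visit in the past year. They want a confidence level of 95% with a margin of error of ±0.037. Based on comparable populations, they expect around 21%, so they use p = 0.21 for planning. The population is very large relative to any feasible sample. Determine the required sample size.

466

For 95% confidence, z = 1.960.
With p = 0.21, p(1−p) = 0.1659.
n = z²·p(1−p)/E² = 1.960² × 0.1659 / 0.037² = 3.8416 × 0.1659 / 0.001369 ≈ 465.54.
Rounding up gives n = 466.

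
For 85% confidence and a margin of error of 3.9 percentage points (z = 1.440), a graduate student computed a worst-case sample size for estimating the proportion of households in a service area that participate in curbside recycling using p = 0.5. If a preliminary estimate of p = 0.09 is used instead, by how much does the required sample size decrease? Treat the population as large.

229

Conservative (p = 0.5): n = 1.440² × 0.25 / 0.039² ≈ 340.83 → 341.
Using p = 0.09: p(1−p) = 0.0819, so n = 1.440² × 0.0819 / 0.039² ≈ 111.66 → 112.
Reduction: 341 − 112 = 229.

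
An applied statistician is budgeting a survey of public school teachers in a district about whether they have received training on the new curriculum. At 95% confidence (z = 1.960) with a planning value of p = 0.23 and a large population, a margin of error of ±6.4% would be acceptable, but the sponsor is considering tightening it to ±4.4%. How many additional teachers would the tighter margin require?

185

At ±6.4%: n = 1.960² × 0.1771 / 0.064² ≈ 166.10 → 167.
At ±4.4%: n = 1.960² × 0.1771 / 0.044² ≈ 351.42 → 352.
Additional respondents: 352 − 167 = 185.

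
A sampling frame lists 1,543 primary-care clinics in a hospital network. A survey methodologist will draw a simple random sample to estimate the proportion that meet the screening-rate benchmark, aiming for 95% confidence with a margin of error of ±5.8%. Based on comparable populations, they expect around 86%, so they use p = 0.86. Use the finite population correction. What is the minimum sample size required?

127

For 95% confidence, z = 1.960.
Unadjusted: n₀ = 1.960² × 0.86 × 0.14 / 0.058² ≈ 137.49, so n₀ = 138.
Finite population correction with N = 1,543: n = n₀ / (1 + (n₀−1)/N) = 138 / (1 + 137/1543) = 138 / 1.0888 ≈ 126.75.
Rounding up, n = 127.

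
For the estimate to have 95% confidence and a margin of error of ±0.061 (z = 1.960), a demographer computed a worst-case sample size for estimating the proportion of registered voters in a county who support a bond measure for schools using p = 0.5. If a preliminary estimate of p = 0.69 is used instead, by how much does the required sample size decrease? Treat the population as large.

Conservative (p = 0.5): n = 1.960² × 0.25 / 0.061² ≈ 258.10 → 259.
Using p = 0.69: p(1−p) = 0.2139, so n = 1.960² × 0.2139 / 0.061² ≈ 220.83 → 221.
Reduction: 259 − 221 = 38.

38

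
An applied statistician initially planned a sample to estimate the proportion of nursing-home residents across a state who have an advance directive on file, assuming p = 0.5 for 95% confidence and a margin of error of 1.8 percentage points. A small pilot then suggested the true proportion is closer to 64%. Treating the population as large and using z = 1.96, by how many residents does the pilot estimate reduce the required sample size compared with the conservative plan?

233

Conservative (p = 0.5): n = 1.96² × 0.25 / 0.018² ≈ 2964.20 → 2965.
Using p = 0.64: p(1−p) = 0.2304, so n = 1.96² × 0.2304 / 0.018² ≈ 2731.80 → 2732.
Reduction: 2965 − 2732 = 233.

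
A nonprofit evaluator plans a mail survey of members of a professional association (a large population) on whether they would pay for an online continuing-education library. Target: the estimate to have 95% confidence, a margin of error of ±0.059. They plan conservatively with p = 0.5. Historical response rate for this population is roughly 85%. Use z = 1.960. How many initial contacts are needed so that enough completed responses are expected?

325

Completed interviews needed: n₀ = 1.960² × 0.2500 / 0.059² ≈ 275.90 → 276.
At an 85% response rate, contacts needed = 276 / 0.85 ≈ 324.71 → 325.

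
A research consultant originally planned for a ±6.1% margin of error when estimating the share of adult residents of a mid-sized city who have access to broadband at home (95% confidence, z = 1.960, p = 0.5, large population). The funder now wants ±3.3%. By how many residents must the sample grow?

At ±6.1%: n = 1.960² × 0.2500 / 0.061² ≈ 258.10 → 259.
At ±3.3%: n = 1.960² × 0.2500 / 0.033² ≈ 881.91 → 882.
Additional respondents: 882 − 259 = 623.

623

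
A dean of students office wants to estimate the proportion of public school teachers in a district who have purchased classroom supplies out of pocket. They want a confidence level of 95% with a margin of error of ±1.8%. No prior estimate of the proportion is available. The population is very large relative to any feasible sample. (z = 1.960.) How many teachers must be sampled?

2965

With no prior estimate, use p = 0.5, giving p(1−p) = 0.25.
n = z²·p(1−p)/E² = 1.960² × 0.2500 / 0.018² = 3.8416 × 0.2500 / 0.000324 ≈ 2964.20.
Rounding up gives n = 2965.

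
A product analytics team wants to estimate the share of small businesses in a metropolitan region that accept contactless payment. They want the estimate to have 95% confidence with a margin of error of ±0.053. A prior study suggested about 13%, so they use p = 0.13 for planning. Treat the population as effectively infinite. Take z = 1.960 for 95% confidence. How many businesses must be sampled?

155

With p = 0.13, p(1−p) = 0.1131.
n = z²·p(1−p)/E² = 1.960² × 0.1131 / 0.053² = 3.8416 × 0.1131 / 0.002809 ≈ 154.68.
Rounding up gives n = 155.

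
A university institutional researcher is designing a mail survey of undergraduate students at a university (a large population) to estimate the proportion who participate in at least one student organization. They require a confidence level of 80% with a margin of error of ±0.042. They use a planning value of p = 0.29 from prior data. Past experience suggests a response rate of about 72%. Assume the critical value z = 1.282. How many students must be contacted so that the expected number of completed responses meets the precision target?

Completed interviews needed: n₀ = 1.282² × 0.2059 / 0.042² ≈ 191.84 → 192.
At a 72% response rate, contacts needed = 192 / 0.72 ≈ 266.67 → 267.

267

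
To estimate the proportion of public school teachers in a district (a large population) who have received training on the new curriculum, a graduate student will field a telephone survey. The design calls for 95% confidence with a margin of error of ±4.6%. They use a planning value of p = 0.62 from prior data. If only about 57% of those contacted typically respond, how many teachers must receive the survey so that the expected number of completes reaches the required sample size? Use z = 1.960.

751

Completed interviews needed: n₀ = 1.960² × 0.2356 / 0.046² ≈ 427.73 → 428.
At a 57% response rate, contacts needed = 428 / 0.57 ≈ 750.88 → 751.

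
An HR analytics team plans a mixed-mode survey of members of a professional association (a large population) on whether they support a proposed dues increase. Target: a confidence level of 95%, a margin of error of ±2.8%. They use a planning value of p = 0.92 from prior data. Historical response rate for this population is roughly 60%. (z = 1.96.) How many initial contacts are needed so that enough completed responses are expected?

602

Completed interviews needed: n₀ = 1.96² × 0.0736 / 0.028² ≈ 360.64 → 361.
At a 60% response rate, contacts needed = 361 / 0.60 ≈ 601.67 → 602.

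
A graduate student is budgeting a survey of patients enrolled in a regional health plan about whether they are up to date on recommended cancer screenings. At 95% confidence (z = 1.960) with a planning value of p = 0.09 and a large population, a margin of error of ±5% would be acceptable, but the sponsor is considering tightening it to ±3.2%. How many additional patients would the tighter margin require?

At ±5%: n = 1.960² × 0.0819 / 0.050² ≈ 125.85 → 126.
At ±3.2%: n = 1.960² × 0.0819 / 0.032² ≈ 307.25 → 308.
Additional respondents: 308 − 126 = 182.

182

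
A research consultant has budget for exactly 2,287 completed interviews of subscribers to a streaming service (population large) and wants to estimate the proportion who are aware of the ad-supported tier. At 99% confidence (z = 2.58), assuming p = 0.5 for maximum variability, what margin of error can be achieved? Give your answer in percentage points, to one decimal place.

SE(p̂) = √[p(1−p)/n] = √[0.2500/2287] = 0.01046.
E = z × SE = 2.58 × 0.01046 = 0.02697, or 2.7 percentage points.

2.7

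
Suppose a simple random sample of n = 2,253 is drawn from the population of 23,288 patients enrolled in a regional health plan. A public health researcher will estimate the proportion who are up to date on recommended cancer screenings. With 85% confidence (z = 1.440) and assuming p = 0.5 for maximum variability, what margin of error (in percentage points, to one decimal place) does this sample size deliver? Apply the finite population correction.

Finite-population factor: (N−n)/(N−1) = (23288−2253)/(23288−1) = 0.9033.
SE(p̂) = √[p(1−p)/n · (N−n)/(N−1)] = √[0.2500/2253 × 0.9033] = 0.01001.
E = z × SE = 1.440 × 0.01001 = 0.01442 ≈ 1.4 percentage points.

1.4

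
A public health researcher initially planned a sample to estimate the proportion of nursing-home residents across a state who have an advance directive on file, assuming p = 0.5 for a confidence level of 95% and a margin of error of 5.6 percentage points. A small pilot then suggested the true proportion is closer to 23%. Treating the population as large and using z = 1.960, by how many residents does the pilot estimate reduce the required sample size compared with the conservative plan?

90

Conservative (p = 0.5): n = 1.960² × 0.25 / 0.056² ≈ 306.25 → 307.
Using p = 0.23: p(1−p) = 0.1771, so n = 1.960² × 0.1771 / 0.056² ≈ 216.95 → 217.
Reduction: 307 − 217 = 90.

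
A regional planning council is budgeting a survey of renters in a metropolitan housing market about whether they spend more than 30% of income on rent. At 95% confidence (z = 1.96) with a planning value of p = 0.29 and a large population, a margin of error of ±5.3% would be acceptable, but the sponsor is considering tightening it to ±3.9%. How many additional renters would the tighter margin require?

239

At ±5.3%: n = 1.96² × 0.2059 / 0.053² ≈ 281.59 → 282.
At ±3.9%: n = 1.96² × 0.2059 / 0.039² ≈ 520.04 → 521.
Additional respondents: 521 − 282 = 239.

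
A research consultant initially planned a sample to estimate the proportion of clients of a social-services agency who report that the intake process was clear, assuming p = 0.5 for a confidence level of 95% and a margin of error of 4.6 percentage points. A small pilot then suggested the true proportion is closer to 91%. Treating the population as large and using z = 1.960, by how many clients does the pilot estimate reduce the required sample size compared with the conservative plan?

305

Conservative (p = 0.5): n = 1.960² × 0.25 / 0.046² ≈ 453.88 → 454.
Using p = 0.91: p(1−p) = 0.0819, so n = 1.960² × 0.0819 / 0.046² ≈ 148.69 → 149.
Reduction: 454 − 149 = 305.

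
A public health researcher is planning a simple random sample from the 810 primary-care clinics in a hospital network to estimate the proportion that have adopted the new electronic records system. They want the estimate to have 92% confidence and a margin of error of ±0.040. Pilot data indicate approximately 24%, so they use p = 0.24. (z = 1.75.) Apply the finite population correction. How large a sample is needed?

245

Unadjusted: n₀ = 1.75² × 0.24 × 0.76 / 0.040² ≈ 349.12, so n₀ = 350.
Finite population correction with N = 810: n = n₀ / (1 + (n₀−1)/N) = 350 / (1 + 349/810) = 350 / 1.4309 ≈ 244.61.
Rounding up, n = 245.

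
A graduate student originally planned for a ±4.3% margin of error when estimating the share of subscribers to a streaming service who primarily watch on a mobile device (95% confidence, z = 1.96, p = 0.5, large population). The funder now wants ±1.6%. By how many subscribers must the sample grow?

At ±4.3%: n = 1.96² × 0.2500 / 0.043² ≈ 519.42 → 520.
At ±1.6%: n = 1.96² × 0.2500 / 0.016² ≈ 3751.56 → 3752.
Additional respondents: 3752 − 520 = 3232.

3232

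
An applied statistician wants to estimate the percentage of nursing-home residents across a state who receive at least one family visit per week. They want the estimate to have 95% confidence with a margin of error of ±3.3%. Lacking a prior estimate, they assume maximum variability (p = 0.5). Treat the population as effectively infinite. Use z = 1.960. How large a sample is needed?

882

With p = 0.5, p(1−p) = 0.25.
n = z²·p(1−p)/E² = 1.960² × 0.2500 / 0.033² = 3.8416 × 0.2500 / 0.001089 ≈ 881.91.
Rounding up gives n = 882.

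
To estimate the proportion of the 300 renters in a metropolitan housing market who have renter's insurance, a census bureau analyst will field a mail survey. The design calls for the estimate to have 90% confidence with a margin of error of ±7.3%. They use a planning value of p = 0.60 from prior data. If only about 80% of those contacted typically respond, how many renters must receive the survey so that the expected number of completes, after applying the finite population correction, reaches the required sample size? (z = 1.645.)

109

Completed interviews needed (unadjusted): n₀ = 1.645² × 0.2400 / 0.073² ≈ 121.87 → 122.
FPC for N = 300: n = 122 / (1 + 121/300) = 122 / 1.4033 ≈ 86.94 → 87.
At an 80% response rate, contacts needed = 87 / 0.80 ≈ 108.75 → 109.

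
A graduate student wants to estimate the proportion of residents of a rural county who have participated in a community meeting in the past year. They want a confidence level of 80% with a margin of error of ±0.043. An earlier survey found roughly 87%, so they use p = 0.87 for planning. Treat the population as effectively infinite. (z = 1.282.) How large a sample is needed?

101

With p = 0.87, p(1−p) = 0.1131.
n = z²·p(1−p)/E² = 1.282² × 0.1131 / 0.043² = 1.6435 × 0.1131 / 0.001849 ≈ 100.53.
Rounding up gives n = 101.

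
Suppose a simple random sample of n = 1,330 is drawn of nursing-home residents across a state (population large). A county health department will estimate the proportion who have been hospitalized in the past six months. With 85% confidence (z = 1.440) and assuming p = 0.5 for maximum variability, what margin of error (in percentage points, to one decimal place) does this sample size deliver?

2.0

SE(p̂) = √[p(1−p)/n] = √[0.2500/1330] = 0.01371.
E = z × SE = 1.440 × 0.01371 = 0.01974, or 2.0 percentage points.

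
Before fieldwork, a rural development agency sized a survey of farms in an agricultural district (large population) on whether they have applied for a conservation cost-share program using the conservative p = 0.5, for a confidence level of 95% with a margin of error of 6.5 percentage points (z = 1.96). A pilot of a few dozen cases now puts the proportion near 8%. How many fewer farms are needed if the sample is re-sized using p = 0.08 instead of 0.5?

Conservative (p = 0.5): n = 1.96² × 0.25 / 0.065² ≈ 227.31 → 228.
Using p = 0.08: p(1−p) = 0.0736, so n = 1.96² × 0.0736 / 0.065² ≈ 66.92 → 67.
Reduction: 228 − 67 = 161.

161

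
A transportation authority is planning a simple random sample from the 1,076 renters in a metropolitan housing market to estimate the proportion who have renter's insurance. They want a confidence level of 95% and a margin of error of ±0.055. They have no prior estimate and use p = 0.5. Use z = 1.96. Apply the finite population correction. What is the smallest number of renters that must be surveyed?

246

Unadjusted: n₀ = 1.96² × 0.50 × 0.50 / 0.055² ≈ 317.49, so n₀ = 318.
Finite population correction with N = 1,076: n = n₀ / (1 + (n₀−1)/N) = 318 / (1 + 317/1076) = 318 / 1.2946 ≈ 245.63.
Rounding up, n = 246.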